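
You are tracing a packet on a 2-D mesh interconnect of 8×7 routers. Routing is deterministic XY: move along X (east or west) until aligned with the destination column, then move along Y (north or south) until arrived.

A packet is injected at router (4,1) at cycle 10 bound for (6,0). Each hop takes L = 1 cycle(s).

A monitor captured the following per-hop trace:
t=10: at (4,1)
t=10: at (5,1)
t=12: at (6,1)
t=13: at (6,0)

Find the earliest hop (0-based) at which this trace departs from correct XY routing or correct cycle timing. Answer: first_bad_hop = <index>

  1: Δx=+1 Δy=+0 Δt=0 [BAD: Δcyc=0≠L]

first_bad_hop = 1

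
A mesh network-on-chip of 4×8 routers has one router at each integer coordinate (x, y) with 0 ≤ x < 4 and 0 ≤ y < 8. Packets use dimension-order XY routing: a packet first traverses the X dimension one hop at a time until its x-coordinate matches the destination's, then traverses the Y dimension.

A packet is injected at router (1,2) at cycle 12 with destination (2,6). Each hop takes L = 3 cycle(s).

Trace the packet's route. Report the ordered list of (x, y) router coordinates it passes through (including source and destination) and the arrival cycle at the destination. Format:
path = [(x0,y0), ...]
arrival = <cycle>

t=12: at (1,2)
t=15: at (2,2) after E
t=18: at (2,3) after N
t=21: at (2,4) after N
t=24: at (2,5) after N
t=27: at (2,6) after N

path = [(1,2), (2,2), (2,3), (2,4), (2,5), (2,6)]
arrival = 27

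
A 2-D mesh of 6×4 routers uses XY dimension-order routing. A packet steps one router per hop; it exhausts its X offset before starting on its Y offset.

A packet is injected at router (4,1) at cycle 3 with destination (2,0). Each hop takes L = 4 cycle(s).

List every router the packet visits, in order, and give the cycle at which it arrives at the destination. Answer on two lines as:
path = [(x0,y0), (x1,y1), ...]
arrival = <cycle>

path = [(4,1), (3,1), (2,1), (2,0)]
arrival = 15

t=3: at (4,1)
t=7: at (3,1) after W
t=11: at (2,1) after W
t=15: at (2,0) after S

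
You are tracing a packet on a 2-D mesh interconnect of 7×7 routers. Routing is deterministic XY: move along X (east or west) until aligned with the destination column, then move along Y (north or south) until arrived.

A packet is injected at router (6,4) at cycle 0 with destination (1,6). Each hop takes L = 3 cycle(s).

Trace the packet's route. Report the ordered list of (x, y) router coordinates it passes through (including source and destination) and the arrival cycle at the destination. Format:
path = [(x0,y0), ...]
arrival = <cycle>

path = [(6,4), (5,4), (4,4), (3,4), (2,4), (1,4), (1,5), (1,6)]
arrival = 21

#0 — 6,4 | c0
#1 — 5,4 | c3 | W
#2 — 4,4 | c6 | W
#3 — 3,4 | c9 | W
#4 — 2,4 | c12 | W
#5 — 1,4 | c15 | W
#6 — 1,5 | c18 | N
#7 — 1,6 | c21 | N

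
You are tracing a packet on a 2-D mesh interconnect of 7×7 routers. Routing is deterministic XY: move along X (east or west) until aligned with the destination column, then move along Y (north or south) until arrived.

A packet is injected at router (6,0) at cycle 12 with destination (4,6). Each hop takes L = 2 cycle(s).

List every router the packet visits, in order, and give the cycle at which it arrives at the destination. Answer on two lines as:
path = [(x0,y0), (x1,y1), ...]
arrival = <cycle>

src (6,0)  cyc=12
W→(5,0)  cyc=14
W→(4,0)  cyc=16
N→(4,1)  cyc=18
N→(4,2)  cyc=20
N→(4,3)  cyc=22
N→(4,4)  cyc=24
N→(4,5)  cyc=26
N→(4,6)  cyc=28

path = [(6,0), (5,0), (4,0), (4,1), (4,2), (4,3), (4,4), (4,5), (4,6)]
arrival = 28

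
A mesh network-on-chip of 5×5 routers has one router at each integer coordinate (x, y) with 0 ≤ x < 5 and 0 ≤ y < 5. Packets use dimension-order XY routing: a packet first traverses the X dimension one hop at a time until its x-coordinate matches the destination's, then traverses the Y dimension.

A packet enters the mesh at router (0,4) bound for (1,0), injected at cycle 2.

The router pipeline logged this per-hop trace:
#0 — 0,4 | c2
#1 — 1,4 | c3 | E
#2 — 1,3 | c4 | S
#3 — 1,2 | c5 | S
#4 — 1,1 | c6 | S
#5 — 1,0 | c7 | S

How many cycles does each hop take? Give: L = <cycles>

Between hops 0 and 1 the cycle counter advances 3 − 2 = 1.
One hop costs L cycles, so L = 1.

L = 1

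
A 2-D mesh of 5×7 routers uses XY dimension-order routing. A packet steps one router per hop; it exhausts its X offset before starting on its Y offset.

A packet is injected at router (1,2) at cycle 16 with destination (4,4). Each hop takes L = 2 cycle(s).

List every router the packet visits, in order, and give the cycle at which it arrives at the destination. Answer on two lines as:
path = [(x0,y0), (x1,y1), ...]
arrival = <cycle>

#0 — 1,2 | c16
#1 — 2,2 | c18 | E
#2 — 3,2 | c20 | E
#3 — 4,2 | c22 | E
#4 — 4,3 | c24 | N
#5 — 4,4 | c26 | N

path = [(1,2), (2,2), (3,2), (4,2), (4,3), (4,4)]
arrival = 26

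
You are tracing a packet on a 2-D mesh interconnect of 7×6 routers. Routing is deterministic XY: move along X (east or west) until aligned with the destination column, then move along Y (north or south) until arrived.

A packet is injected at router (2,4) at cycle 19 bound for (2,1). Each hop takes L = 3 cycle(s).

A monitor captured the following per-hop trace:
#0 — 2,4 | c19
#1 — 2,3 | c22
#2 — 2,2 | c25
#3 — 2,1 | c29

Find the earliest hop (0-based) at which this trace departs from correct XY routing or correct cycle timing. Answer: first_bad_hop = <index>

[1] (+0,-1) / 3c ⇒ ok
[2] (+0,-1) / 3c ⇒ ok
[3] (+0,-1) / 4c ⇒ BAD: Δcyc=4≠L

first_bad_hop = 3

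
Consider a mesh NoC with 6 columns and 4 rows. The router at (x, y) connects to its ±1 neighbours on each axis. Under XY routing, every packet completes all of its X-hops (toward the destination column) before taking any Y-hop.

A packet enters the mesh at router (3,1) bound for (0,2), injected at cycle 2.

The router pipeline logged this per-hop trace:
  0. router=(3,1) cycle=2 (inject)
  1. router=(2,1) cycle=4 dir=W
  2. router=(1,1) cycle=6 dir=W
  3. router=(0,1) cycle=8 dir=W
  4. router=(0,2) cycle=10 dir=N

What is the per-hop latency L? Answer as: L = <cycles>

Between hops 0 and 1 the cycle counter advances 4 − 2 = 2.
One hop costs L cycles, so L = 2.

L = 2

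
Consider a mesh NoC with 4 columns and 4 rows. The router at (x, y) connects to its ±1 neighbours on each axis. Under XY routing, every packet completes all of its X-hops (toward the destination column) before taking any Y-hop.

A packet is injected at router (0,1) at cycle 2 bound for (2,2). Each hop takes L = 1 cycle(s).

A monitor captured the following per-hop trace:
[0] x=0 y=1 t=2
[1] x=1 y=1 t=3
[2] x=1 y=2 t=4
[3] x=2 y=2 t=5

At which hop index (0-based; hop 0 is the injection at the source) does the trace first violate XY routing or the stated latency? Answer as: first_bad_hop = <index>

check 1→ d=(1,0) cyc+1: ok
check 2→ d=(0,1) cyc+1: BAD: Y-move but x=1≠2

first_bad_hop = 2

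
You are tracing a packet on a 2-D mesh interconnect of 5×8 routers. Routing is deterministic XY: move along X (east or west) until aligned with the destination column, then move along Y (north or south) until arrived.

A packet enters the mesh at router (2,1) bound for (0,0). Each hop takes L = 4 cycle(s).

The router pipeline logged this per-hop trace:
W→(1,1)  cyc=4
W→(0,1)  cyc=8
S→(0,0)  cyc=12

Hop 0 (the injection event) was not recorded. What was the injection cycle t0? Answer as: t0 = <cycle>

t0 = 0

Hop 1 reached at cycle 4; hop k is at t0 + k·L.
So t0 = 4 − 1·4 = 0.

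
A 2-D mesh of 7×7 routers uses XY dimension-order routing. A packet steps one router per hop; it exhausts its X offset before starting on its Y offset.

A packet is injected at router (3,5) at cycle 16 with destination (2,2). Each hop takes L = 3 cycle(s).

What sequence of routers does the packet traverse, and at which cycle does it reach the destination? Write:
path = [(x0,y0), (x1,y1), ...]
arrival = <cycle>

path = [(3,5), (2,5), (2,4), (2,3), (2,2)]
arrival = 28

#0 — 3,5 | c16
#1 — 2,5 | c19 | W
#2 — 2,4 | c22 | S
#3 — 2,3 | c25 | S
#4 — 2,2 | c28 | S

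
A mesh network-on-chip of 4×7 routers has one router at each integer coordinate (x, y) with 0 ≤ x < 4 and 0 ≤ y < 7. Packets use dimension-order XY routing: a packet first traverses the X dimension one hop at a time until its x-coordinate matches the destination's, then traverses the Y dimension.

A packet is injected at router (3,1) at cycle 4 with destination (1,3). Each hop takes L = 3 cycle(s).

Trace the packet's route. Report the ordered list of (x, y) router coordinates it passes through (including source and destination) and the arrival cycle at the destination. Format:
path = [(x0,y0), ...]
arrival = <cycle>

path = [(3,1), (2,1), (1,1), (1,2), (1,3)]
arrival = 16

#0 — 3,1 | c4
#1 — 2,1 | c7 | W
#2 — 1,1 | c10 | W
#3 — 1,2 | c13 | N
#4 — 1,3 | c16 | N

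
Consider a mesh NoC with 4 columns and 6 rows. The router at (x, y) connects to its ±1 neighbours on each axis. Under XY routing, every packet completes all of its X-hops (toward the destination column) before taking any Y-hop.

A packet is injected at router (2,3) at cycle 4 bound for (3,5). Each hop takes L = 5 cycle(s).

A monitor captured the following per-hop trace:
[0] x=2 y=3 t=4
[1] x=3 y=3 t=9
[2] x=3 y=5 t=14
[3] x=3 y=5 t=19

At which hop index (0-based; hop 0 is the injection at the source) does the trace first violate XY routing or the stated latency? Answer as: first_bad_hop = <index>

hop 1: step (+1,+0), +5 cyc — ok
hop 2: step (+0,+2), +5 cyc — BAD: non-unit step

first_bad_hop = 2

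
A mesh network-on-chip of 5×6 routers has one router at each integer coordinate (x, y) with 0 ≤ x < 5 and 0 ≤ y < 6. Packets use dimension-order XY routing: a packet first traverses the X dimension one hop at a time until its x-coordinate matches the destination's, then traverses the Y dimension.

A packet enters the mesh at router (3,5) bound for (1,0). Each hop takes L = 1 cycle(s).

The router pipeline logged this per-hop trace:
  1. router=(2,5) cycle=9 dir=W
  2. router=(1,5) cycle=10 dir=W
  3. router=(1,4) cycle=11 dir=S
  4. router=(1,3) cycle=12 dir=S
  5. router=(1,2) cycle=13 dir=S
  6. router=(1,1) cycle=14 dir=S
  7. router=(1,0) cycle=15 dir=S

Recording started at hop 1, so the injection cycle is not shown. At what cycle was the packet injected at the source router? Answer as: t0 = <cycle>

t0 = 8

The first recorded entry is hop 1 at cycle 9.
Subtract one hop: t0 = 9 − 1 = 8.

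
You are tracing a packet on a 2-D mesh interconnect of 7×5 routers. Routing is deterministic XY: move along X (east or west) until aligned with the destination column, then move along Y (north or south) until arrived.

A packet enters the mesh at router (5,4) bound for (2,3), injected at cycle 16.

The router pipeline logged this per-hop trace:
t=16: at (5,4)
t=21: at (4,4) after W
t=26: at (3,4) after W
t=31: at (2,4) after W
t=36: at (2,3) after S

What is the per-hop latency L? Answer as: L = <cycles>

From hop 0 (16) to hop 1 (21): +5 cycles.
One hop costs L cycles, so L = 5.

L = 5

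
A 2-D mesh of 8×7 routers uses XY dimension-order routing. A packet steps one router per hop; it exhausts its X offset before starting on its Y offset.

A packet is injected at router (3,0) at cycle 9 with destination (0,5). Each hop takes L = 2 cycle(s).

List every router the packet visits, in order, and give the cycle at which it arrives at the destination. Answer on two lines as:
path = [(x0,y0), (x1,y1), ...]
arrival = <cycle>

[0] x=3 y=0 t=9
[1] x=2 y=0 t=11 →W
[2] x=1 y=0 t=13 →W
[3] x=0 y=0 t=15 →W
[4] x=0 y=1 t=17 →N
[5] x=0 y=2 t=19 →N
[6] x=0 y=3 t=21 →N
[7] x=0 y=4 t=23 →N
[8] x=0 y=5 t=25 →N

path = [(3,0), (2,0), (1,0), (0,0), (0,1), (0,2), (0,3), (0,4), (0,5)]
arrival = 25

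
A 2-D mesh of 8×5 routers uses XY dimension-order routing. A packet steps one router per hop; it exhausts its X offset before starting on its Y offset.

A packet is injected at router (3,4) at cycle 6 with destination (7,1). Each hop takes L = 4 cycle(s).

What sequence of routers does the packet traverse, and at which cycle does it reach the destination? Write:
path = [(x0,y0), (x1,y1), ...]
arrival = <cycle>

t=6: at (3,4)
t=10: at (4,4) after E
t=14: at (5,4) after E
t=18: at (6,4) after E
t=22: at (7,4) after E
t=26: at (7,3) after S
t=30: at (7,2) after S
t=34: at (7,1) after S

path = [(3,4), (4,4), (5,4), (6,4), (7,4), (7,3), (7,2), (7,1)]
arrival = 34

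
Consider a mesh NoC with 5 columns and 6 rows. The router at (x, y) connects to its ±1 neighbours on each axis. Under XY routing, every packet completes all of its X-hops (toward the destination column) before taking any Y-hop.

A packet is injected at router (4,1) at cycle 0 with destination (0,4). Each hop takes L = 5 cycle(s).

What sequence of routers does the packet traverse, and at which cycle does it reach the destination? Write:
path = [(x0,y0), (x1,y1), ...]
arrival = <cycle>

path = [(4,1), (3,1), (2,1), (1,1), (0,1), (0,2), (0,3), (0,4)]
arrival = 35

[0] x=4 y=1 t=0
[1] x=3 y=1 t=5 →W
[2] x=2 y=1 t=10 →W
[3] x=1 y=1 t=15 →W
[4] x=0 y=1 t=20 →W
[5] x=0 y=2 t=25 →N
[6] x=0 y=3 t=30 →N
[7] x=0 y=4 t=35 →N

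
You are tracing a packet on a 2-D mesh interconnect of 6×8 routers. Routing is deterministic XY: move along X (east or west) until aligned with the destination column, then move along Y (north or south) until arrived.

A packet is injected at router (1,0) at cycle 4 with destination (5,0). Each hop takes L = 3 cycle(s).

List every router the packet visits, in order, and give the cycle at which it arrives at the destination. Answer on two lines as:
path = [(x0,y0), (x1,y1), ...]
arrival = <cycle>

path = [(1,0), (2,0), (3,0), (4,0), (5,0)]
arrival = 16

src (1,0)  cyc=4
E→(2,0)  cyc=7
E→(3,0)  cyc=10
E→(4,0)  cyc=13
E→(5,0)  cyc=16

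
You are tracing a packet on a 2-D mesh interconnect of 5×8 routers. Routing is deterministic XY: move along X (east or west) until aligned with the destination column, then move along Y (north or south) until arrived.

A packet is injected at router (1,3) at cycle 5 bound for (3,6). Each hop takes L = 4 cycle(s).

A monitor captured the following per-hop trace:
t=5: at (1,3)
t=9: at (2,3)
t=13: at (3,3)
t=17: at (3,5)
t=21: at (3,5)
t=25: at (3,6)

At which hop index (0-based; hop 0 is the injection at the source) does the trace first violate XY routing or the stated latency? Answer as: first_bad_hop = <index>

first_bad_hop = 3

[1] (+1,+0) / 4c ⇒ ok
[2] (+1,+0) / 4c ⇒ ok
[3] (+0,+2) / 4c ⇒ BAD: non-unit step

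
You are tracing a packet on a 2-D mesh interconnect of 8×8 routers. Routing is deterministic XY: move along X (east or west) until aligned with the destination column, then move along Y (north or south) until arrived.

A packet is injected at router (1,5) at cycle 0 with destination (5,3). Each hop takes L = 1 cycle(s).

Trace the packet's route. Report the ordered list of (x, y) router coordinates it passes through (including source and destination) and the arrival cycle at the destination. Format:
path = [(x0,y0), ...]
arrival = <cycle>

  0. router=(1,5) cycle=0 (inject)
  1. router=(2,5) cycle=1 dir=E
  2. router=(3,5) cycle=2 dir=E
  3. router=(4,5) cycle=3 dir=E
  4. router=(5,5) cycle=4 dir=E
  5. router=(5,4) cycle=5 dir=S
  6. router=(5,3) cycle=6 dir=S

path = [(1,5), (2,5), (3,5), (4,5), (5,5), (5,4), (5,3)]
arrival = 6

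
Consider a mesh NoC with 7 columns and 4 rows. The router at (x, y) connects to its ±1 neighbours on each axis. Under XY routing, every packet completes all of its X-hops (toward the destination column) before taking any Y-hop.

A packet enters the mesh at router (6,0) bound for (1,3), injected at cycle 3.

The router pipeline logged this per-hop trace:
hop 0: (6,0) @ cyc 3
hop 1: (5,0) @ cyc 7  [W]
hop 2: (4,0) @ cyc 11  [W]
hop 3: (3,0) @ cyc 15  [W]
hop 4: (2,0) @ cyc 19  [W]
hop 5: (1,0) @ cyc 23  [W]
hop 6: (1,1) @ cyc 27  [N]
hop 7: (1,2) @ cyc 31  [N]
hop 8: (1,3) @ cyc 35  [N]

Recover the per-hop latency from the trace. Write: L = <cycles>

L = 4

cyc[1] − cyc[0] = 7 − 3 = 4.
Per-hop latency L = Δcyc = 4.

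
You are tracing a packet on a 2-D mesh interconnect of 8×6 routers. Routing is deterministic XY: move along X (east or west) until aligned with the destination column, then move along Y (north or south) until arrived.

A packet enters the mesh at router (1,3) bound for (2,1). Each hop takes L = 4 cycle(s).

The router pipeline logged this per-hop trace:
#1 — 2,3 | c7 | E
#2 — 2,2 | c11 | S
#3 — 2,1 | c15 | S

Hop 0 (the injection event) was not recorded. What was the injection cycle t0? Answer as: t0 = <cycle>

t0 = 3

The first recorded entry is hop 1 at cycle 7.
Therefore t0 = 7 − L = 3.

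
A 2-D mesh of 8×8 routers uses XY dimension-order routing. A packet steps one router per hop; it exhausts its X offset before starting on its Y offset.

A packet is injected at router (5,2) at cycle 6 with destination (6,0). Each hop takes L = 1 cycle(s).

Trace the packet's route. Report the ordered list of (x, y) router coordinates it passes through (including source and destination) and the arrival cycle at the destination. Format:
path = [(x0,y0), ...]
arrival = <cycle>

path = [(5,2), (6,2), (6,1), (6,0)]
arrival = 9

hop 0: (5,2) @ cyc 6
hop 1: (6,2) @ cyc 7  [E]
hop 2: (6,1) @ cyc 8  [S]
hop 3: (6,0) @ cyc 9  [S]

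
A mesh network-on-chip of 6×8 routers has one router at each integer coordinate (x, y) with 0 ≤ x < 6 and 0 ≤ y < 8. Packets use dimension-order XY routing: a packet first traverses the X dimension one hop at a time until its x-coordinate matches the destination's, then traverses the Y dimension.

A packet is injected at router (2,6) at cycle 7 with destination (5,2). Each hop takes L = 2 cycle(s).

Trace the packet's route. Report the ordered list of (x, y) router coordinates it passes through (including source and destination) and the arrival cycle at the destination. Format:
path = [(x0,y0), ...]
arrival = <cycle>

path = [(2,6), (3,6), (4,6), (5,6), (5,5), (5,4), (5,3), (5,2)]
arrival = 21

#0 — 2,6 | c7
#1 — 3,6 | c9 | E
#2 — 4,6 | c11 | E
#3 — 5,6 | c13 | E
#4 — 5,5 | c15 | S
#5 — 5,4 | c17 | S
#6 — 5,3 | c19 | S
#7 — 5,2 | c21 | S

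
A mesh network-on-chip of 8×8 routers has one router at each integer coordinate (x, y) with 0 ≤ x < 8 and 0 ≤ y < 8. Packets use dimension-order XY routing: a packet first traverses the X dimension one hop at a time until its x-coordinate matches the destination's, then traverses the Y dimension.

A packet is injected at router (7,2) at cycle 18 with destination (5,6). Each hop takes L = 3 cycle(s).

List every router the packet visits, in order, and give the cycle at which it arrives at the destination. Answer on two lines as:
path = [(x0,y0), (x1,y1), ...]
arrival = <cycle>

path = [(7,2), (6,2), (5,2), (5,3), (5,4), (5,5), (5,6)]
arrival = 36

  0. router=(7,2) cycle=18 (inject)
  1. router=(6,2) cycle=21 dir=W
  2. router=(5,2) cycle=24 dir=W
  3. router=(5,3) cycle=27 dir=N
  4. router=(5,4) cycle=30 dir=N
  5. router=(5,5) cycle=33 dir=N
  6. router=(5,6) cycle=36 dir=N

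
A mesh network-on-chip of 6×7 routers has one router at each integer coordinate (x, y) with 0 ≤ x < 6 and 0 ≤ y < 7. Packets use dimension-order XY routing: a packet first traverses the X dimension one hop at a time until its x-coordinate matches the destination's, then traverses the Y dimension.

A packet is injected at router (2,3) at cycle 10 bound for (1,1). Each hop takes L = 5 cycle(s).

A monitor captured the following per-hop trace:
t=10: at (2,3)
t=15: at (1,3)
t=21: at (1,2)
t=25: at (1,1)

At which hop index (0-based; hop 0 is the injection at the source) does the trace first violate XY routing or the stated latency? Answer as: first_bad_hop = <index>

  1: Δx=-1 Δy=+0 Δt=5 [ok]
  2: Δx=+0 Δy=-1 Δt=6 [BAD: Δcyc=6≠L]

first_bad_hop = 2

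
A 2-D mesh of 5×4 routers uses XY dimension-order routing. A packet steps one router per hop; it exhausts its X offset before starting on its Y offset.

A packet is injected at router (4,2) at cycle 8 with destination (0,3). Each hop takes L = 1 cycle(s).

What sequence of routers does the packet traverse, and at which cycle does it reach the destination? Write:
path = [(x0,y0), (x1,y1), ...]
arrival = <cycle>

#0 — 4,2 | c8
#1 — 3,2 | c9 | W
#2 — 2,2 | c10 | W
#3 — 1,2 | c11 | W
#4 — 0,2 | c12 | W
#5 — 0,3 | c13 | N

path = [(4,2), (3,2), (2,2), (1,2), (0,2), (0,3)]
arrival = 13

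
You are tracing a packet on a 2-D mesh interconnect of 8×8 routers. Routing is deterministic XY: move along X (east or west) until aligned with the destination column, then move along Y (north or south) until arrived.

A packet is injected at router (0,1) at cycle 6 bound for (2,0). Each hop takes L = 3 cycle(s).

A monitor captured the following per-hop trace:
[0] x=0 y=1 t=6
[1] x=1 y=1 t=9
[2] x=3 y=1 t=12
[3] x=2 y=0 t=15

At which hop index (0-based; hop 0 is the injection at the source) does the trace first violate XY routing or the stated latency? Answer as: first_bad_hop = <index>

  1: Δx=+1 Δy=+0 Δt=3 [ok]
  2: Δx=+2 Δy=+0 Δt=3 [BAD: non-unit step]

first_bad_hop = 2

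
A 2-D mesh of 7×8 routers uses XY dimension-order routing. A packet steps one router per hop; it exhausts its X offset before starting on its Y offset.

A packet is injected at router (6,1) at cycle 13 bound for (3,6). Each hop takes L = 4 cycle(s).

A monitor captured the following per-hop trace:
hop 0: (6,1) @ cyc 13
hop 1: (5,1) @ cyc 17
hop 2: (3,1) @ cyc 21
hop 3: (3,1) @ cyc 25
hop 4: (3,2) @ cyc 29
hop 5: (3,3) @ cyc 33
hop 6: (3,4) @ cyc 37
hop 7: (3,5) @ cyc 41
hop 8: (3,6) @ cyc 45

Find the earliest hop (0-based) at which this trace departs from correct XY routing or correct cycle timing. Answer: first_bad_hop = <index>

check 1→ d=(-1,0) cyc+4: ok
check 2→ d=(-2,0) cyc+4: BAD: non-unit step

first_bad_hop = 2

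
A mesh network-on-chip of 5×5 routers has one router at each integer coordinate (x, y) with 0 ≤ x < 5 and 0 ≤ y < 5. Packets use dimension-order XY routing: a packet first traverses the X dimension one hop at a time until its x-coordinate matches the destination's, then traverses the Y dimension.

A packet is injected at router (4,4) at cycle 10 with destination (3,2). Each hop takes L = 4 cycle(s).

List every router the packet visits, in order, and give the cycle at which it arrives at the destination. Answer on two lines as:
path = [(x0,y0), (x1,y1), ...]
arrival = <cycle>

#0 — 4,4 | c10
#1 — 3,4 | c14 | W
#2 — 3,3 | c18 | S
#3 — 3,2 | c22 | S

path = [(4,4), (3,4), (3,3), (3,2)]
arrival = 22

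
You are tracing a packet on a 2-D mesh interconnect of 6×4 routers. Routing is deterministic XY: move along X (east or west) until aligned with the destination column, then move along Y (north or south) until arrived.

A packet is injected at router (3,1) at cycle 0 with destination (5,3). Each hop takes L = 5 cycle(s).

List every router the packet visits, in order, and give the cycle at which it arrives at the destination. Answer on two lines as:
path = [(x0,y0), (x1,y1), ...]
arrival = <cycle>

path = [(3,1), (4,1), (5,1), (5,2), (5,3)]
arrival = 20

t=0: at (3,1)
t=5: at (4,1) after E
t=10: at (5,1) after E
t=15: at (5,2) after N
t=20: at (5,3) after N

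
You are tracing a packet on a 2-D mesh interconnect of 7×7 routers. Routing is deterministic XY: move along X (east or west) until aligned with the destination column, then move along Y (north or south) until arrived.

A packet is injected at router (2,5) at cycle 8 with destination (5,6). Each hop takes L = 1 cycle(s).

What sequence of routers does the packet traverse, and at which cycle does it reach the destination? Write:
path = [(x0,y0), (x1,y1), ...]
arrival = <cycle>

path = [(2,5), (3,5), (4,5), (5,5), (5,6)]
arrival = 12

t=8: at (2,5)
t=9: at (3,5) after E
t=10: at (4,5) after E
t=11: at (5,5) after E
t=12: at (5,6) after N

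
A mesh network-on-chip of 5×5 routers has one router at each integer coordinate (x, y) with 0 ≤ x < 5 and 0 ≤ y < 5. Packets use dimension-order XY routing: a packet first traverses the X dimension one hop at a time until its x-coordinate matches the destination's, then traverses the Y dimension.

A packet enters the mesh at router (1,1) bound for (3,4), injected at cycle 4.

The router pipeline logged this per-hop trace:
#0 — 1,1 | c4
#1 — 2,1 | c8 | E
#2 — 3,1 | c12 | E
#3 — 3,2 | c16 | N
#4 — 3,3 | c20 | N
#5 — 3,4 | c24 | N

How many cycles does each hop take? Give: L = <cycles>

L = 4

From hop 0 (4) to hop 1 (8): +4 cycles.
Each hop adds L, hence L = 4.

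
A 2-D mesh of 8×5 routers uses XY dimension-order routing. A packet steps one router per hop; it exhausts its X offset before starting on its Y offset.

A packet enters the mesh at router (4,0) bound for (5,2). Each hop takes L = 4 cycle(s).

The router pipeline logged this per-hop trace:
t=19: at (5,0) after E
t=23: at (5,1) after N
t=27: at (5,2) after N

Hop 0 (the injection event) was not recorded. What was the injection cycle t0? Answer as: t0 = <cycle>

Hop 1 reached at cycle 19; hop k is at t0 + k·L.
Therefore t0 = 19 − L = 15.

t0 = 15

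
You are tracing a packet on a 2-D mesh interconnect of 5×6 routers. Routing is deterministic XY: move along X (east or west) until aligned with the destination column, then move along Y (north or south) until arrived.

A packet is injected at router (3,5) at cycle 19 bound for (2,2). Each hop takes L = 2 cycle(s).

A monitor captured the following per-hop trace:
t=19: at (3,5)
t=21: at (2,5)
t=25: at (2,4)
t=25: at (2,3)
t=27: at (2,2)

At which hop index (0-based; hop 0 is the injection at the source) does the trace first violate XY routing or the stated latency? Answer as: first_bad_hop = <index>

first_bad_hop = 2

  1: Δx=-1 Δy=+0 Δt=2 [ok]
  2: Δx=+0 Δy=-1 Δt=4 [BAD: Δcyc=4≠L]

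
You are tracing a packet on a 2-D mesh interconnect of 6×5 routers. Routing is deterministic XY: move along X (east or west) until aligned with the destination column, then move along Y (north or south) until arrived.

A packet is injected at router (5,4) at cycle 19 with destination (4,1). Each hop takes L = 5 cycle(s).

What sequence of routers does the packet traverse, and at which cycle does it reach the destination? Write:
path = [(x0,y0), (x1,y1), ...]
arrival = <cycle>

  0. router=(5,4) cycle=19 (inject)
  1. router=(4,4) cycle=24 dir=W
  2. router=(4,3) cycle=29 dir=S
  3. router=(4,2) cycle=34 dir=S
  4. router=(4,1) cycle=39 dir=S

path = [(5,4), (4,4), (4,3), (4,2), (4,1)]
arrival = 39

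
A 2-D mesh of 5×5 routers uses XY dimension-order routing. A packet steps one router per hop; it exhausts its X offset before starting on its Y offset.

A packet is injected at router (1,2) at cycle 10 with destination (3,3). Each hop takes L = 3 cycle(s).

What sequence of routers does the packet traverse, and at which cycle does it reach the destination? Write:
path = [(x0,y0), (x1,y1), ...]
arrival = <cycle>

t=10: at (1,2)
t=13: at (2,2) after E
t=16: at (3,2) after E
t=19: at (3,3) after N

path = [(1,2), (2,2), (3,2), (3,3)]
arrival = 19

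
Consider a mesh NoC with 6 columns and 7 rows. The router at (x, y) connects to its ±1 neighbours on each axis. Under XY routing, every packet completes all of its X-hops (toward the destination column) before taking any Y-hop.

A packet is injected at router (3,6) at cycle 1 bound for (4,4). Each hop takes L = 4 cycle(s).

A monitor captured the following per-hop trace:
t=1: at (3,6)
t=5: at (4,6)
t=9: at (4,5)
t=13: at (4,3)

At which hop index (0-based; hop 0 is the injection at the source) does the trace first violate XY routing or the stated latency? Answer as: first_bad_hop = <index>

  1: Δx=+1 Δy=+0 Δt=4 [ok]
  2: Δx=+0 Δy=-1 Δt=4 [ok]
  3: Δx=+0 Δy=-2 Δt=4 [BAD: non-unit step]

first_bad_hop = 3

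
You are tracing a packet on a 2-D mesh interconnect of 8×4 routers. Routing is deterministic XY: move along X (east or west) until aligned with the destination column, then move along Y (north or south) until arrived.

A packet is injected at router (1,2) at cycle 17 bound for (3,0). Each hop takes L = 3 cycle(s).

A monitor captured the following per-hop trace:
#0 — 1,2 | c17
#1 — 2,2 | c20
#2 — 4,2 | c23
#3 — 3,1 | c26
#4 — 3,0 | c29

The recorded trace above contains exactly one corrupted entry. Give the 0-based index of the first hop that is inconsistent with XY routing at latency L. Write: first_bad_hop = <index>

  1: Δx=+1 Δy=+0 Δt=3 [ok]
  2: Δx=+2 Δy=+0 Δt=3 [BAD: non-unit step]

first_bad_hop = 2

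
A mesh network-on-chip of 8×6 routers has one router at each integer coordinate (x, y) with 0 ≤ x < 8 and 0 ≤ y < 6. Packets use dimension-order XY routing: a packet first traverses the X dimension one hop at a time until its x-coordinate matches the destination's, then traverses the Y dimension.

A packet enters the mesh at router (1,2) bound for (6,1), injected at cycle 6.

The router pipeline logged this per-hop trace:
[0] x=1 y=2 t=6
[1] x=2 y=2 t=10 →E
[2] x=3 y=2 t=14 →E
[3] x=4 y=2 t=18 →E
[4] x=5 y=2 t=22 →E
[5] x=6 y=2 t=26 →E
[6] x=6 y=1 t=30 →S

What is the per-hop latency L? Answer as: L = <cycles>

L = 4

From hop 0 (6) to hop 1 (10): +4 cycles.
Each hop adds L, hence L = 4.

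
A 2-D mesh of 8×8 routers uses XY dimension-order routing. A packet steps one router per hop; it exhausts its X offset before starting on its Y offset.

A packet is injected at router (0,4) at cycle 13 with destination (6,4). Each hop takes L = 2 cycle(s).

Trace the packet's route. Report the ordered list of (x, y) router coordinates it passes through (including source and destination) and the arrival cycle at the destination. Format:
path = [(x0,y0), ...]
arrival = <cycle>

hop 0: (0,4) @ cyc 13
hop 1: (1,4) @ cyc 15  [E]
hop 2: (2,4) @ cyc 17  [E]
hop 3: (3,4) @ cyc 19  [E]
hop 4: (4,4) @ cyc 21  [E]
hop 5: (5,4) @ cyc 23  [E]
hop 6: (6,4) @ cyc 25  [E]

path = [(0,4), (1,4), (2,4), (3,4), (4,4), (5,4), (6,4)]
arrival = 25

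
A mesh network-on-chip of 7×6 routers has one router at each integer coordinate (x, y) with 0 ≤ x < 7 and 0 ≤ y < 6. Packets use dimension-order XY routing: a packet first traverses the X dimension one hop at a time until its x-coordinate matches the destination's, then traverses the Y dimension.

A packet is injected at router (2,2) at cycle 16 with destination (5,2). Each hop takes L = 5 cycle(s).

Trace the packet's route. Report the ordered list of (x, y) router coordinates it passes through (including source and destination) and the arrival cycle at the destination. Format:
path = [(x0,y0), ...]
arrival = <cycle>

src (2,2)  cyc=16
E→(3,2)  cyc=21
E→(4,2)  cyc=26
E→(5,2)  cyc=31

path = [(2,2), (3,2), (4,2), (5,2)]
arrival = 31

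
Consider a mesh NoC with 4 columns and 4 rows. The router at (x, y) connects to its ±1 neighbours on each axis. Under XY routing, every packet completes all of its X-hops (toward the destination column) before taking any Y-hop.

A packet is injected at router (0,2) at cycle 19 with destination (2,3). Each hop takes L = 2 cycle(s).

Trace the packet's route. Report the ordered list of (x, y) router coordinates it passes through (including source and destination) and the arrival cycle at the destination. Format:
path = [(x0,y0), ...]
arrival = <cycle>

path = [(0,2), (1,2), (2,2), (2,3)]
arrival = 25

  0. router=(0,2) cycle=19 (inject)
  1. router=(1,2) cycle=21 dir=E
  2. router=(2,2) cycle=23 dir=E
  3. router=(2,3) cycle=25 dir=N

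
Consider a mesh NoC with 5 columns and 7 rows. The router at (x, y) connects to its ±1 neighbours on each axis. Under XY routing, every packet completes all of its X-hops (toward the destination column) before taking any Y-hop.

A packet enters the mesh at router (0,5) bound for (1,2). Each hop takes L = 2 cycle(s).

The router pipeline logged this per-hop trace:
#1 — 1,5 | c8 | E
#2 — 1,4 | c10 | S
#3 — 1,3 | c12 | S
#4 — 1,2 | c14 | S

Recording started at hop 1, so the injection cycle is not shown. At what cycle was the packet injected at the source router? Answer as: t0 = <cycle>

The first recorded entry is hop 1 at cycle 8.
So t0 = 8 − 1·2 = 6.

t0 = 6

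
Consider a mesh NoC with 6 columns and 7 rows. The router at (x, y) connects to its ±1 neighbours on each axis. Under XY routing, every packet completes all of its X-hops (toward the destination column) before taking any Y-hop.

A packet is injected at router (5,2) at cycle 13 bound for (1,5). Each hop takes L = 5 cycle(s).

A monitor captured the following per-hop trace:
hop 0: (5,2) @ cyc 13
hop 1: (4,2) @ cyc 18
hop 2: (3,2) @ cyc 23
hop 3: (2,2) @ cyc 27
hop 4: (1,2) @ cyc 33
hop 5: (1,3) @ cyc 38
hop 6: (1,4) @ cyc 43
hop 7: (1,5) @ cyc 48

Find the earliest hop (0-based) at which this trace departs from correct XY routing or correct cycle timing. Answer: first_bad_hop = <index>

first_bad_hop = 3

  1: Δx=-1 Δy=+0 Δt=5 [ok]
  2: Δx=-1 Δy=+0 Δt=5 [ok]
  3: Δx=-1 Δy=+0 Δt=4 [BAD: Δcyc=4≠L]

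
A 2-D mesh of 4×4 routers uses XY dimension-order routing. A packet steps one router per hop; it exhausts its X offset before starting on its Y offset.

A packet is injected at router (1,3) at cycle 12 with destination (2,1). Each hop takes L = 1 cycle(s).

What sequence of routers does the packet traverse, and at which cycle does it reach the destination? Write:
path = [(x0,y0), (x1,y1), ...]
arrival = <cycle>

path = [(1,3), (2,3), (2,2), (2,1)]
arrival = 15

t=12: at (1,3)
t=13: at (2,3) after E
t=14: at (2,2) after S
t=15: at (2,1) after S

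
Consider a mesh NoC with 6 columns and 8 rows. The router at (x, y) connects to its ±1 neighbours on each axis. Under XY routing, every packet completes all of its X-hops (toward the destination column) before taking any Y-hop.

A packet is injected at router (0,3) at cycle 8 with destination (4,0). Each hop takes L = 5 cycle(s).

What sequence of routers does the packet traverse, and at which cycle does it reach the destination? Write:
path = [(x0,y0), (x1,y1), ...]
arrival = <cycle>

[0] x=0 y=3 t=8
[1] x=1 y=3 t=13 →E
[2] x=2 y=3 t=18 →E
[3] x=3 y=3 t=23 →E
[4] x=4 y=3 t=28 →E
[5] x=4 y=2 t=33 →S
[6] x=4 y=1 t=38 →S
[7] x=4 y=0 t=43 →S

path = [(0,3), (1,3), (2,3), (3,3), (4,3), (4,2), (4,1), (4,0)]
arrival = 43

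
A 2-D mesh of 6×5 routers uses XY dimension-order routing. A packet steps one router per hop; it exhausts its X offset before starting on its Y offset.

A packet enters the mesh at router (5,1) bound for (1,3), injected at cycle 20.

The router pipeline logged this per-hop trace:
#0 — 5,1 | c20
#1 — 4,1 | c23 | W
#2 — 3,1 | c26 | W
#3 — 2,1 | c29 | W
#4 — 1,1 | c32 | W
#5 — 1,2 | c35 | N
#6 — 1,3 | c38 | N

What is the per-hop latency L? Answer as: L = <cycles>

L = 3

Between hops 0 and 1 the cycle counter advances 23 − 20 = 3.
Each hop adds L, hence L = 3.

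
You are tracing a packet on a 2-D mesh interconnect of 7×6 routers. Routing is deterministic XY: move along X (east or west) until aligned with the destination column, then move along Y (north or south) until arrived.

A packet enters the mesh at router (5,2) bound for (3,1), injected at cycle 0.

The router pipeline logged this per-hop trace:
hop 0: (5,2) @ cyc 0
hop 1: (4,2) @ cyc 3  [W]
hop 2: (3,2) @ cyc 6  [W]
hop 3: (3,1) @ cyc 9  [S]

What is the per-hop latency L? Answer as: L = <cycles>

Δcyc across hop 0→1: 3 − 0 = 3.
That increment is L by definition: L = 3.

L = 3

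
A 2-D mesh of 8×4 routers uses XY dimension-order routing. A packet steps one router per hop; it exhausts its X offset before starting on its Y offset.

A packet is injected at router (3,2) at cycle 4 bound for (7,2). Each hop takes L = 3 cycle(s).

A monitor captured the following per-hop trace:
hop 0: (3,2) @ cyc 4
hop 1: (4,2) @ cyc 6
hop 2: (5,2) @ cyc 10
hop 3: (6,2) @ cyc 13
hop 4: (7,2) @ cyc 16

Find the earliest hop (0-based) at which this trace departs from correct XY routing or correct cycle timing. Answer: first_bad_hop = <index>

check 1→ d=(1,0) cyc+2: BAD: Δcyc=2≠L

first_bad_hop = 1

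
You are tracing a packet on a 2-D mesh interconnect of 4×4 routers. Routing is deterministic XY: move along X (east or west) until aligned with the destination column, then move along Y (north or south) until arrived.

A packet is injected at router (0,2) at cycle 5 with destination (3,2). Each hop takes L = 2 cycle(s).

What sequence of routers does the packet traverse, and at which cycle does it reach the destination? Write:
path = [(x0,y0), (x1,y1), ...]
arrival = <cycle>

path = [(0,2), (1,2), (2,2), (3,2)]
arrival = 11

src (0,2)  cyc=5
E→(1,2)  cyc=7
E→(2,2)  cyc=9
E→(3,2)  cyc=11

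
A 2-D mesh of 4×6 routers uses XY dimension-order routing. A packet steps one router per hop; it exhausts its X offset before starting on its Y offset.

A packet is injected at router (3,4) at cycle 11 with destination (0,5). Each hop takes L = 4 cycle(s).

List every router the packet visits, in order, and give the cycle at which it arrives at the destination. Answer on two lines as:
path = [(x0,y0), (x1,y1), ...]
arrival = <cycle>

path = [(3,4), (2,4), (1,4), (0,4), (0,5)]
arrival = 27

hop 0: (3,4) @ cyc 11
hop 1: (2,4) @ cyc 15  [W]
hop 2: (1,4) @ cyc 19  [W]
hop 3: (0,4) @ cyc 23  [W]
hop 4: (0,5) @ cyc 27  [N]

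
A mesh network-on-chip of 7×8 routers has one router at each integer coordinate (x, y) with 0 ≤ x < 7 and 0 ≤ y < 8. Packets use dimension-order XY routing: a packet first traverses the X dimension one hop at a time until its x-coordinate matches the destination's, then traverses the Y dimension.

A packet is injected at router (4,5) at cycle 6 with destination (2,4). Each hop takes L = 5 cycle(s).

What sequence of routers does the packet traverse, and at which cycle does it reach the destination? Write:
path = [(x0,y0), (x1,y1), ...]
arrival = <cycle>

[0] x=4 y=5 t=6
[1] x=3 y=5 t=11 →W
[2] x=2 y=5 t=16 →W
[3] x=2 y=4 t=21 →S

path = [(4,5), (3,5), (2,5), (2,4)]
arrival = 21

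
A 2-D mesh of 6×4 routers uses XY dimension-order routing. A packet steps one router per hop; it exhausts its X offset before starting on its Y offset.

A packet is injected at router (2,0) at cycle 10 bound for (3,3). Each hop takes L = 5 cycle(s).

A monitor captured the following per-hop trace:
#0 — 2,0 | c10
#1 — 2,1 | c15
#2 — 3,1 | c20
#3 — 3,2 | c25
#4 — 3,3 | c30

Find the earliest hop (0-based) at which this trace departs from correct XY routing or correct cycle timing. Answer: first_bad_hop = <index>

[1] (+0,+1) / 5c ⇒ BAD: Y-move but x=2≠3

first_bad_hop = 1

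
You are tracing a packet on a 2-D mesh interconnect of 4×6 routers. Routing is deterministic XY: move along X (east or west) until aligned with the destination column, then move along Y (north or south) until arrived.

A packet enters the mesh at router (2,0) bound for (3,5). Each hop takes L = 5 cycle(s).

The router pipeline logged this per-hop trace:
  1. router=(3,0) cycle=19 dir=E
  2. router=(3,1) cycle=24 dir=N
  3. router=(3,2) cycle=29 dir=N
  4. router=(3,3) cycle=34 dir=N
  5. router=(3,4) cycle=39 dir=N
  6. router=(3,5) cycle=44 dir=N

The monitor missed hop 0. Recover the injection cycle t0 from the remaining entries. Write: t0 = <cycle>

t0 = 14

cyc[1] = 19 and cyc[k] = t0 + k·L for every k.
Therefore t0 = 19 − L = 14.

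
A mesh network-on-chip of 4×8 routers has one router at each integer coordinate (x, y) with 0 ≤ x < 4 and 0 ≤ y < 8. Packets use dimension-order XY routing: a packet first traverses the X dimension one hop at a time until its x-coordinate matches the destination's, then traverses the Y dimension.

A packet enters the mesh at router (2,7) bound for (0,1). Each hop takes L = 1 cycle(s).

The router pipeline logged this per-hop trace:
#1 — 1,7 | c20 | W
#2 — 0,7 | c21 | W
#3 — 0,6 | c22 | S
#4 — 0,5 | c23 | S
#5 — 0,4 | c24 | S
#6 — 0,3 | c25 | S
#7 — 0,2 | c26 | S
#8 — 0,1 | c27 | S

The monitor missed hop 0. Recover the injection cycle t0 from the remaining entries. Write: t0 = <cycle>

The first recorded entry is hop 1 at cycle 20.
t0 = cyc[1] − L = 20 − 1 = 19.

t0 = 19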